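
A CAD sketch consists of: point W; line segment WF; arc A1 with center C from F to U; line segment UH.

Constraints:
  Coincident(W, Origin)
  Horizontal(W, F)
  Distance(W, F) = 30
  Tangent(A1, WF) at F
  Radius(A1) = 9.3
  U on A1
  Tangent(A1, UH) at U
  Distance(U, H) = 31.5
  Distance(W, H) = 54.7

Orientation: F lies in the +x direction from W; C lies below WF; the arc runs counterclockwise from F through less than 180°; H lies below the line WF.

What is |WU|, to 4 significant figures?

25.43

Checks: W.y = 0.00, F.y = 0.00 ✓; |CU| = 9.300 ✓; ∠(CU, UH) = 90.00° ✓; |UH| = 31.50 ✓; |WH| = 54.70 ✓.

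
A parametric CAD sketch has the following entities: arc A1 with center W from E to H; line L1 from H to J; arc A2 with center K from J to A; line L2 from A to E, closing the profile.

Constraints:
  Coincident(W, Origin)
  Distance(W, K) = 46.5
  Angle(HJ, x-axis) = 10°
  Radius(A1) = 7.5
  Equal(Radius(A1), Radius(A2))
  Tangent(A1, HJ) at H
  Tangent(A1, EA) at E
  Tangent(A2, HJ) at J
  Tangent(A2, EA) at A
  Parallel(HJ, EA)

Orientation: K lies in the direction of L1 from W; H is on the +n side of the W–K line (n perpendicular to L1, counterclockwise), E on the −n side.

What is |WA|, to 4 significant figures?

47.10

The slot axis is L1's direction at 10.0°, so u = (cos 10.0°, sin 10.0°) = (0.9848, 0.1736) and n = (−sin 10.0°, cos 10.0°) = (-0.1736, 0.9848). W is at the origin and K lies 46.5 along u from W, so K = 46.5·u = (45.79, 8.075). Tangency of A1 to both parallel lines with radius 7.5 puts H and E at W ± 7.5·n: H = (-1.302, 7.386), E = (1.302, -7.386). Equal radii place J and A the same way about K: J = K + 7.5·n = (44.49, 15.46), A = K − 7.5·n = (47.10, 0.6886). Then |WA| = |A − W| = 47.10.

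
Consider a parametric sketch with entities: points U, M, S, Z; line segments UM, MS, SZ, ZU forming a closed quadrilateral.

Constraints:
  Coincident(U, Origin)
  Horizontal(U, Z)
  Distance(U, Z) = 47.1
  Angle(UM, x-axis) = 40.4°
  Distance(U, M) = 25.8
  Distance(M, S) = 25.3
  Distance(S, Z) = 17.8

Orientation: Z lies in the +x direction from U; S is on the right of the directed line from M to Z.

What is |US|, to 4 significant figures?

31.03

Checks: |MS| = 25.30 ✓; |SZ| = 17.80 ✓.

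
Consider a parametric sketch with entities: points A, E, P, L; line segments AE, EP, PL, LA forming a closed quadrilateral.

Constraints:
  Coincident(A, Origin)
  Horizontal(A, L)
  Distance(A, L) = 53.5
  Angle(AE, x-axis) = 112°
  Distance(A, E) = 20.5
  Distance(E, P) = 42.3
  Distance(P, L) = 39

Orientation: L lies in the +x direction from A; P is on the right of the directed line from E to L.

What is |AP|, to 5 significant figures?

23.036

A is at the origin; AL is horizontal with |AL| = 53.5 and L in +x, so L = (53.5, 0). AE runs at 112.0° with |AE| = 20.5, so E = (-7.6794, 19.007). P is determined by |EP| = 42.3 and |PL| = 39.0 together: it lies at the intersection of circle(E, 42.3) and circle(L, 39.0). With |EL| = 64.064, the foot of the radical line on EL is 34.126 from E and the perpendicular offset is √(42.3² − 34.126²) = 24.994. Taking the right-of-EL solution: P = (17.494, -14.986).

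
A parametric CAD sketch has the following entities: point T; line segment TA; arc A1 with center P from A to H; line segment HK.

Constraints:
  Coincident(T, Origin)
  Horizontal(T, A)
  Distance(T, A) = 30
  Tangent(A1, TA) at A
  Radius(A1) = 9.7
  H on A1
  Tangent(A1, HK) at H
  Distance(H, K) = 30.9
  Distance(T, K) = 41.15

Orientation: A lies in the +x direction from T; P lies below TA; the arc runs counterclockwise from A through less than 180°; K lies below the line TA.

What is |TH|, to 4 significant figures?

21.95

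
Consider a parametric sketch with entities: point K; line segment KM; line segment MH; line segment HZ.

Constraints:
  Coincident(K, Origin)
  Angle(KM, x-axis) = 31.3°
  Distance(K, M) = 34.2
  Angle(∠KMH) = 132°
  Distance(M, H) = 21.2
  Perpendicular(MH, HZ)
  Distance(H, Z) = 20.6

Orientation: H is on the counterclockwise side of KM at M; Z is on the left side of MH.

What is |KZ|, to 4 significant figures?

44.35

K is at the origin; KM runs at 31.3° with length 34.2, so M = 34.2·(cos 31.3°, sin 31.3°) = (29.22, 17.77). ∠KMH = 132.0°, so MH runs at 31.3° + (180° − 132.0°) = 79.30° from the x-axis; with |MH| = 21.2, H = M + 21.2·(cos 79.30°, sin 79.30°) = (33.16, 38.60). The perpendicularity gives HZ at right angles to MH; with |HZ| = 20.6 on the left of MH, Z = H + 20.6·(-0.9826, 0.1857) = (12.92, 42.42). Then |KZ| = |Z − K| = 44.35.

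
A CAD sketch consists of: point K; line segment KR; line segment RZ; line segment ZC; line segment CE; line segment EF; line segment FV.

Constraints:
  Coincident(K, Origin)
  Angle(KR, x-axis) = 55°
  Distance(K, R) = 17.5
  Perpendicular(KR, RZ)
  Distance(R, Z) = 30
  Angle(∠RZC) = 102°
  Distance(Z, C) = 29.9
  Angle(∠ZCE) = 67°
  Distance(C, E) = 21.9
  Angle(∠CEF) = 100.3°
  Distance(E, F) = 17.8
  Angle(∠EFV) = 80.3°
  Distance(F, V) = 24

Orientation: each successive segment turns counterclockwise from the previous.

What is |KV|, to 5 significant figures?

38.991

K is at the origin; KR runs at 55.0° with length 17.5, so R = (10.038, 14.335). KR is perpendicular to RZ, so RZ runs at 145.00°; with |RZ| = 30.0, Z = (-14.537, 31.542). ∠RZC = 102.0° gives ZC at -137.00° from the x-axis; with |ZC| = 29.9, C = (-36.404, 11.151). ∠ZCE = 67.0° gives CE at -24.000° from the x-axis; with |CE| = 21.9, E = (-16.398, 2.2432). ∠CEF = 100.3° gives EF at 55.700° from the x-axis; with |EF| = 17.8, F = (-6.3670, 16.948). ∠EFV = 80.3° gives FV at 155.40° from the x-axis; with |FV| = 24.0, V = (-28.189, 26.938). Then |KV| = |V − K| = 38.991.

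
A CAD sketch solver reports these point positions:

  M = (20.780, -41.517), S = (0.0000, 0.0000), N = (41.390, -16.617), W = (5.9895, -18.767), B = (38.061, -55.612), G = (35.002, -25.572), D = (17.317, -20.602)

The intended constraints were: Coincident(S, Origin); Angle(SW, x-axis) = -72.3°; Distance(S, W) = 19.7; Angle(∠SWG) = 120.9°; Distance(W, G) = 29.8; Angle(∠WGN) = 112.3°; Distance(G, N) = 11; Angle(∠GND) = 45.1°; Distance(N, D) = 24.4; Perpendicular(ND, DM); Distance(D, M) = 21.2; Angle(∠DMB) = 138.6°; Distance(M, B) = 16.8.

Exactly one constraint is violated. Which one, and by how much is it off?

Distance(M, B) = 16.8 — off by 5.50.

S = (0.00, 0.00) ✓; SW at -72.30° ✓; |SW| = 19.70 ✓; ∠SWG = 120.9° ✓; |WG| = 29.80 ✓; ∠WGN = 112.3° ✓; |GN| = 11.00 ✓; ∠GND = 45.10° ✓; |ND| = 24.40 ✓; ∠(ND, DM) = 90.00° ✓; |DM| = 21.20 ✓; ∠DMB = 138.6° ✓; |MB| = 22.30 ✗.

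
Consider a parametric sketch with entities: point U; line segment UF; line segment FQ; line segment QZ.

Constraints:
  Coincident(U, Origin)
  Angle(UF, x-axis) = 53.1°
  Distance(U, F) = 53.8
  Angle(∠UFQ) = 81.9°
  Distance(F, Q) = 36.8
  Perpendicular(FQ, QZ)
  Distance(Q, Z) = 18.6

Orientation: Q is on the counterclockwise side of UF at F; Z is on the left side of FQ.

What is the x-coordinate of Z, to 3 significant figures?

-8.91

U is at the origin; UF runs at 53.1° with length 53.8, so F = 53.8·(cos 53.1°, sin 53.1°) = (32.3, 43.0). ∠UFQ = 81.9°, so FQ runs at 53.1° + (180° − 81.9°) = 151° from the x-axis; with |FQ| = 36.8, Q = F + 36.8·(cos 151°, sin 151°) = (0.0545, 60.8). FQ ⟂ QZ; with |QZ| = 18.6 on the left of FQ, Z = Q + 18.6·(-0.482, -0.876) = (-8.91, 44.5). So Z.x = -8.91.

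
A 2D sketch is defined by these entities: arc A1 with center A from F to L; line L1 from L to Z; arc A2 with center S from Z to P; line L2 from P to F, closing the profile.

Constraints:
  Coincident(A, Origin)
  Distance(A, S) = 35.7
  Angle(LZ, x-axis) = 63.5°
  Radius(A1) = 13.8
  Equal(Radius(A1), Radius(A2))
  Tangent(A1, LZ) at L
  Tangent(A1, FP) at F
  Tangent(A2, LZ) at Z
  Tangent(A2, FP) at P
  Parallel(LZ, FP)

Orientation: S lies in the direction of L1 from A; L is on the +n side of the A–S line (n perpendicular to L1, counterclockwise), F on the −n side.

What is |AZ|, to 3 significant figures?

38.3

Tangency of A1 to both parallel lines with radius 13.8 puts L and F at A ± 13.8·n: L = (-12.4, 6.16), F = (12.4, -6.16). Equal radii place Z and P the same way about S: Z = S + 13.8·n = (3.58, 38.1), P = S − 13.8·n = (28.3, 25.8). Then |AZ| = |Z − A| = 38.3.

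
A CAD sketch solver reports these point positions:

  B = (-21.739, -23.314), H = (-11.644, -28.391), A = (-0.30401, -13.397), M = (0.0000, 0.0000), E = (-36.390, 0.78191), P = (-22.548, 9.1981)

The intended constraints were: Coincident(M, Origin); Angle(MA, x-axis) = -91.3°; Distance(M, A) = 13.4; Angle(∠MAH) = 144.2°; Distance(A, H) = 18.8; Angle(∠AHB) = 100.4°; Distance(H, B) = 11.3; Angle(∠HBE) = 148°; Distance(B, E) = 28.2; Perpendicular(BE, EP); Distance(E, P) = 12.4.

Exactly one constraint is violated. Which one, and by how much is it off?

Distance(E, P) = 12.4 — off by 3.80.

M = (0.00, 0.00) ✓; MA at -91.30° ✓; |MA| = 13.40 ✓; ∠MAH = 144.2° ✓; |AH| = 18.80 ✓; ∠AHB = 100.4° ✓; |HB| = 11.30 ✓; ∠HBE = 148.0° ✓; |BE| = 28.20 ✓; ∠(BE, EP) = 90.00° ✓; |EP| = 16.20 ✗.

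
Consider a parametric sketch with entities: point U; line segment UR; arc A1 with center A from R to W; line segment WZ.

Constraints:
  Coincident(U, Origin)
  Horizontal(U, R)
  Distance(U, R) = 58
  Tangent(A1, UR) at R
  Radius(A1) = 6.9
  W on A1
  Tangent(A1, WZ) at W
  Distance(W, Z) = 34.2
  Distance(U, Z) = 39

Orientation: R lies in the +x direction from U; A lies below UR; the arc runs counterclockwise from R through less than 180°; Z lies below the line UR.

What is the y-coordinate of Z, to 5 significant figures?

-26.170

U is at the origin; UR is horizontal with |UR| = 58.0 and R on the +x side, so R = (58.000, 0.0000). A1 meets UR tangentially, so AR is at right angles to UR, so A = R + (0, -6.9) = (58.000, -6.9000). Since AW ⟂ WZ (tangency), |AZ| = √(6.9² + 34.2²) = 34.889 regardless of where W sits on A1. So Z lies on both circle(U, 39.0) and circle(A, 34.889); the below-UR intersection is Z = (28.916, -26.170). W is the foot of the tangent from Z: W = (53.127, -2.0153).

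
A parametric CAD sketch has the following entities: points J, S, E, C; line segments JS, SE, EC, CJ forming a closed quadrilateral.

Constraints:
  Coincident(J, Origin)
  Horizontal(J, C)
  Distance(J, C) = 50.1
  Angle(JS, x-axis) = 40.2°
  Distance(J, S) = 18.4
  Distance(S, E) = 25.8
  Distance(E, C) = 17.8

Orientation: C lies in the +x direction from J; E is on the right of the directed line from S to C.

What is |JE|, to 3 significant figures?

33.6

J is at the origin; JC is horizontal with |JC| = 50.1 and C in +x, so C = (50.1, 0). JS runs at 40.2° with |JS| = 18.4, so S = (14.1, 11.9). E is determined by |SE| = 25.8 and |EC| = 17.8 together: it lies at the intersection of circle(S, 25.8) and circle(C, 17.8). With |SC| = 38.0, the foot of the radical line on SC is 23.6 from S and the perpendicular offset is √(25.8² − 23.6²) = 10.5. Taking the right-of-SC solution: E = (33.2, -5.46).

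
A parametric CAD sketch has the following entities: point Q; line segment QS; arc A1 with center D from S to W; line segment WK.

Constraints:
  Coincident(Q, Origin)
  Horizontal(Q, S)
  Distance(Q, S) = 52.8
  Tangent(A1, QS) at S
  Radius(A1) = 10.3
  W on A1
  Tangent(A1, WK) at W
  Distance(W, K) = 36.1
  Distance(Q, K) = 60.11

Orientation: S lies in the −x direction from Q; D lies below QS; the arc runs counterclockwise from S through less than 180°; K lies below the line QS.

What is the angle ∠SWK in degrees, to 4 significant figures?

116.6°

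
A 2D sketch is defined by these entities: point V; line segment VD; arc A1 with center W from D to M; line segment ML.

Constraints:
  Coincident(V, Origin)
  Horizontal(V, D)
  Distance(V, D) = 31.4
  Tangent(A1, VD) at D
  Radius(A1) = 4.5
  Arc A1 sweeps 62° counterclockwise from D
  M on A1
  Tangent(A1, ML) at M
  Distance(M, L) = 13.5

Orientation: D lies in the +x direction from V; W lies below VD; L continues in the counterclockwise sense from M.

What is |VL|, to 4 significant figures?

25.48

V is at the origin; V and D share the same y with |VD| = 31.4 and D on the +x side, so D = (31.40, 0.000). Tangency of A1 to VD means the radius WD is perpendicular to VD, so W = D + (0, -4.5) = (31.40, -4.500). On A1, D sits at bearing 90° from W; a 62° counterclockwise sweep puts M at bearing 152°, so M = W + 4.5·(cos 152°, sin 152°) = (27.43, -2.387). A1 meets ML tangentially, so WM is at right angles to ML, so ML runs along (−sin 152°, cos 152°); with |ML| = 13.5, L = (21.09, -14.31). Then |VL| = |L − V| = 25.48.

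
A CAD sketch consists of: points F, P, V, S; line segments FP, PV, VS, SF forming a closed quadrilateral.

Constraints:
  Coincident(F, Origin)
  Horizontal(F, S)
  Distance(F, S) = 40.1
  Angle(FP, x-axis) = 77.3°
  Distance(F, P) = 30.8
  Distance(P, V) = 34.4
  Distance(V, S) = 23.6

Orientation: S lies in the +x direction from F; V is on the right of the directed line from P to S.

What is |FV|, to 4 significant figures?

16.93

Checks: |PV| = 34.40 ✓; |VS| = 23.60 ✓.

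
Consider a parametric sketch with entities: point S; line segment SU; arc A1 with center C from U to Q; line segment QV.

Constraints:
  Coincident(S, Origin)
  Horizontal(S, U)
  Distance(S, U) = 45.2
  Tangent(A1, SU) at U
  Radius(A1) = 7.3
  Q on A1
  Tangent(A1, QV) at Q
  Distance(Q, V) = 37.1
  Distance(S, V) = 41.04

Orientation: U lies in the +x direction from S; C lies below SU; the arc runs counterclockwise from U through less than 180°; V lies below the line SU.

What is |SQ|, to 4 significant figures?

39.06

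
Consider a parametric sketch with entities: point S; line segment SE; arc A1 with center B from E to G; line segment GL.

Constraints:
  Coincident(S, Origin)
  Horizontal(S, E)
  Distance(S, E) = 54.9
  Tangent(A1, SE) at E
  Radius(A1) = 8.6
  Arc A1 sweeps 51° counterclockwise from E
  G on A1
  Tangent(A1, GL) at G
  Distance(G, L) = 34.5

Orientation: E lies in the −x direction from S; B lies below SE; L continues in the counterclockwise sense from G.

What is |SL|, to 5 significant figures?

88.533

On A1, E sits at bearing 90° from B; a 51° counterclockwise sweep puts G at bearing 141°, so G = B + 8.6·(cos 141°, sin 141°) = (-61.583, -3.1878). A1 meets GL tangentially, so BG is at right angles to GL, so GL runs along (−sin 141°, cos 141°); with |GL| = 34.5, L = (-83.295, -29.999). Then |SL| = |L − S| = 88.533.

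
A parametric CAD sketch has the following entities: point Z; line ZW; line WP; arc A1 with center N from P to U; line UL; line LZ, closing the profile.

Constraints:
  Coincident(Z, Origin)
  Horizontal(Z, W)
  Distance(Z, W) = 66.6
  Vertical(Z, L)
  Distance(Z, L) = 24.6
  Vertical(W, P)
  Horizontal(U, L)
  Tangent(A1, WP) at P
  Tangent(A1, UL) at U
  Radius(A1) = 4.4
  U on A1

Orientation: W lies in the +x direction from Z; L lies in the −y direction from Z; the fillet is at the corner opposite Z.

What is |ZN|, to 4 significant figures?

65.40

Z is at the origin; ZW is horizontal with |ZW| = 66.6 and W on the +x side, so W = (66.60, 0.000). Z and L share the same x with |ZL| = 24.6 and L on the −y side, so L = (0.000, -24.60). The virtual corner opposite Z is at (66.60, -24.60). Tangency of A1 to WP means the radius NP is perpendicular to WP and since A1 is tangent to UL there, NU ⟂ UL, with radius 4.4, so the center N sits 4.4 in from both sides at N = (62.20, -20.20). Then |ZN| = |N − Z| = 65.40.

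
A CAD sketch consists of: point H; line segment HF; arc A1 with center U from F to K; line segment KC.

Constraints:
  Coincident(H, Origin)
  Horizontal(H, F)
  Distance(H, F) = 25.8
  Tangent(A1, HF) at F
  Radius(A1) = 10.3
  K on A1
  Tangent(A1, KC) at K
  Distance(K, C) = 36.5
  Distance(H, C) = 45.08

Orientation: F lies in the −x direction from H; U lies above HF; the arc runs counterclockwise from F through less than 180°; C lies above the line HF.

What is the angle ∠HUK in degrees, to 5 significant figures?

10.917°

H is at the origin; HF is horizontal with |HF| = 25.8 and F on the −x side, so F = (-25.800, 0.0000). A1 meets HF tangentially, so UF is at right angles to HF, so U = F + (0, 10.3) = (-25.800, 10.300). Since UK ⟂ KC (tangency), |UC| = √(10.3² + 36.5²) = 37.925 regardless of where K sits on A1. So C lies on both circle(H, 45.08) and circle(U, 37.925); the above-HF intersection is C = (-8.8155, 44.210). K is the foot of the tangent from C: K = (-15.684, 8.3617).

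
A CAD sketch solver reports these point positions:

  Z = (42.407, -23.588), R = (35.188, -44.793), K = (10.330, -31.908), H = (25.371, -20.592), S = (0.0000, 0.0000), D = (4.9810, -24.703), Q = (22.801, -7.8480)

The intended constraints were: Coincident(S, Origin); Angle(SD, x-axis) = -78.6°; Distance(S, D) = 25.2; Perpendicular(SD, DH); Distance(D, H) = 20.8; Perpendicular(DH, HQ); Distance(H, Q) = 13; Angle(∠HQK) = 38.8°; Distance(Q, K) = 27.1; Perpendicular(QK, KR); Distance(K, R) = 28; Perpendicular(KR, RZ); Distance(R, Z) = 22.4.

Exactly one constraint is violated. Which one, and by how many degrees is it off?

Perpendicular(KR, RZ) — off by 8.60°.

S = (0.00, 0.00) ✓; SD at -78.60° ✓; |SD| = 25.20 ✓; ∠(SD, DH) = 90.00° ✓; |DH| = 20.80 ✓; ∠(DH, HQ) = 90.00° ✓; |HQ| = 13.00 ✓; ∠HQK = 38.80° ✓; |QK| = 27.10 ✓; ∠(QK, KR) = 90.00° ✓; |KR| = 28.00 ✓; ∠(KR, RZ) = 98.60° ✗; |RZ| = 22.40 ✓.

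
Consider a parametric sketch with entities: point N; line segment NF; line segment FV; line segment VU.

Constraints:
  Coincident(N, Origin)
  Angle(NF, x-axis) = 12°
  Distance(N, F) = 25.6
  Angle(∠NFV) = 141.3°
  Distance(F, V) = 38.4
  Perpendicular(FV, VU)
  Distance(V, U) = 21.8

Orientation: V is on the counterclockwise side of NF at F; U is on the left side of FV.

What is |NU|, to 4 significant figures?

58.67

∠NFV = 141.3°, so FV runs at 12.0° + (180° − 141.3°) = 50.70° from the x-axis; with |FV| = 38.4, V = F + 38.4·(cos 50.70°, sin 50.70°) = (49.36, 35.04). The perpendicularity gives VU at right angles to FV; with |VU| = 21.8 on the left of FV, U = V + 21.8·(-0.7738, 0.6334) = (32.49, 48.85). Then |NU| = |U − N| = 58.67.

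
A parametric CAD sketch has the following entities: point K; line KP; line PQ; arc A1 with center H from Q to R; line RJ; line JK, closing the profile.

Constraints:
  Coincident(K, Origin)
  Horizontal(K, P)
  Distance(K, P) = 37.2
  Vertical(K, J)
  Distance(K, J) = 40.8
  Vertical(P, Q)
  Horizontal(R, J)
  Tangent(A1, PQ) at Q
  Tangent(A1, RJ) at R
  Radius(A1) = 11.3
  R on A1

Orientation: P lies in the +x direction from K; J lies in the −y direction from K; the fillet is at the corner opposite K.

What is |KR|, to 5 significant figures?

48.326

The virtual corner opposite K is at (37.200, -40.800). A1 meets PQ tangentially, so HQ is at right angles to PQ and the tangent condition forces HR to be normal to RJ, with radius 11.3, so the center H sits 11.3 in from both sides at H = (25.900, -29.500). That places the tangent points at Q = (37.200, -29.500) on PQ and R = (25.900, -40.800) on RJ. Then |KR| = |R − K| = 48.326.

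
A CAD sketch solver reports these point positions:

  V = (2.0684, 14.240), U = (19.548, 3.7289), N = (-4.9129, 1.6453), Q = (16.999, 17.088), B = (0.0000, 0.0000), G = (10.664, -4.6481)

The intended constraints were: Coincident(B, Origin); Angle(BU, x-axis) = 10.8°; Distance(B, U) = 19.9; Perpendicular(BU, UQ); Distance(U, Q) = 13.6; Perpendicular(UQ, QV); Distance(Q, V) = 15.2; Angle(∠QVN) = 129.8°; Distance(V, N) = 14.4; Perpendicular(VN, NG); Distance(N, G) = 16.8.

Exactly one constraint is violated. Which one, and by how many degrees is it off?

Perpendicular(VN, NG) — off by 7.00°.

B = (0.00, 0.00) ✓; BU at 10.80° ✓; |BU| = 19.90 ✓; ∠(BU, UQ) = 90.00° ✓; |UQ| = 13.60 ✓; ∠(UQ, QV) = 90.00° ✓; |QV| = 15.20 ✓; ∠QVN = 129.8° ✓; |VN| = 14.40 ✓; ∠(VN, NG) = 97.00° ✗; |NG| = 16.80 ✓.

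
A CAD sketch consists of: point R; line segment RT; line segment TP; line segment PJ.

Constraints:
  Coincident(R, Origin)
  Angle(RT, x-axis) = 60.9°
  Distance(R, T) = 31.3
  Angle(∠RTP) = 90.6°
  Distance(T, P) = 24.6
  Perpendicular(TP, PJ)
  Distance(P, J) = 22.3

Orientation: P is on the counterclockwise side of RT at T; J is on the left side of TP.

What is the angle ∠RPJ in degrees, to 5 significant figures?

38.536°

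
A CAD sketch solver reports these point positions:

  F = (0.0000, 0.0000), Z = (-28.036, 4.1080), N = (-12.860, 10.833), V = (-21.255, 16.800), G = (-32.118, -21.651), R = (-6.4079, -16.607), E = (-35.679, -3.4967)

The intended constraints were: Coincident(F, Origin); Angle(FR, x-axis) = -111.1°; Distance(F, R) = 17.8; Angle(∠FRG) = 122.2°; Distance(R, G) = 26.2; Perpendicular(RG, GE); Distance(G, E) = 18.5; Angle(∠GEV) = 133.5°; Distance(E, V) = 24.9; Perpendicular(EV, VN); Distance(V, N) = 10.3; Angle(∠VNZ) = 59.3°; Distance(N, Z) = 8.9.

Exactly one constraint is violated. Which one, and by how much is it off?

Distance(N, Z) = 8.9 — off by 7.70.

F = (0.00, 0.00) ✓; FR at -111.1° ✓; |FR| = 17.80 ✓; ∠FRG = 122.2° ✓; |RG| = 26.20 ✓; ∠(RG, GE) = 90.00° ✓; |GE| = 18.50 ✓; ∠GEV = 133.5° ✓; |EV| = 24.90 ✓; ∠(EV, VN) = 90.00° ✓; |VN| = 10.30 ✓; ∠VNZ = 59.30° ✓; |NZ| = 16.60 ✗.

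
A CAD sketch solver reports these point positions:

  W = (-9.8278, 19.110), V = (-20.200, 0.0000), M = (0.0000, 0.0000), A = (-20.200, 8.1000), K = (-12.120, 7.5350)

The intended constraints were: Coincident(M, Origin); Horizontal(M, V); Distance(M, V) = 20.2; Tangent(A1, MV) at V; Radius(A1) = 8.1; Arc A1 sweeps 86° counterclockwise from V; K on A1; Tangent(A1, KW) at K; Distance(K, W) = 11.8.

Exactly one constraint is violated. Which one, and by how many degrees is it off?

Tangent(A1, KW) at K — off by 7.20°.

M = (0.00, 0.00) ✓; M.y = 0.00, V.y = 0.00 ✓; |MV| = 20.20 ✓; ∠(AV, VM) = 90.00° ✓; |AV| = 8.100 ✓; bearing(A→K) − bearing(A→V) = 86.00° ✓; |AK| = 8.100 ✓; ∠(AK, KW) = 97.20° ✗; |KW| = 11.80 ✓.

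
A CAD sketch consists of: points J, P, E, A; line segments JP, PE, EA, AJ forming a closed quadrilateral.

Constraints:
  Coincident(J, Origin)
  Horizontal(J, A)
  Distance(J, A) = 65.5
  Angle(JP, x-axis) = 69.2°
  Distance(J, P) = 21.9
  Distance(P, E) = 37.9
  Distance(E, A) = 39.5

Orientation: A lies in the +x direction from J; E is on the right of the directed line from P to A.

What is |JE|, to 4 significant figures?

30.15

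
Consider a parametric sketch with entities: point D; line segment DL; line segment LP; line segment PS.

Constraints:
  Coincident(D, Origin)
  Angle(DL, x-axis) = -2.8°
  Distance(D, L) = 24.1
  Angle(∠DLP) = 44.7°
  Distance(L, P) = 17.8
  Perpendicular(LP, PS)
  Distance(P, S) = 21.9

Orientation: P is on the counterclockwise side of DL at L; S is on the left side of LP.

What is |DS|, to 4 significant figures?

4.993

D is at the origin; DL runs at -2.8° with length 24.1, so L = 24.1·(cos -2.8°, sin -2.8°) = (24.07, -1.177). ∠DLP = 44.7°, so LP runs at -2.8° + (180° − 44.7°) = 132.5° from the x-axis; with |LP| = 17.8, P = L + 17.8·(cos 132.5°, sin 132.5°) = (12.05, 11.95). The perpendicularity gives PS at right angles to LP; with |PS| = 21.9 on the left of LP, S = P + 21.9·(-0.7373, -0.6756) = (-4.101, -2.849). Then |DS| = |S − D| = 4.993.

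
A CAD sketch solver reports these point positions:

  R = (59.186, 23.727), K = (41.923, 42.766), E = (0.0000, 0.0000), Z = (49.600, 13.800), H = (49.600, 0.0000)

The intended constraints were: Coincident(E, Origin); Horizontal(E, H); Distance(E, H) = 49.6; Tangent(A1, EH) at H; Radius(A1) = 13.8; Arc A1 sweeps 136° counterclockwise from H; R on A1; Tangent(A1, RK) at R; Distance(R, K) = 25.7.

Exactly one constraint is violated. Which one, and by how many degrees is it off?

Tangent(A1, RK) at R — off by 3.80°.

E = (0.00, 0.00) ✓; E.y = 0.00, H.y = 0.00 ✓; |EH| = 49.60 ✓; ∠(ZH, HE) = 90.00° ✓; |ZH| = 13.80 ✓; bearing(Z→R) − bearing(Z→H) = 136.0° ✓; |ZR| = 13.80 ✓; ∠(ZR, RK) = 93.80° ✗; |RK| = 25.70 ✓.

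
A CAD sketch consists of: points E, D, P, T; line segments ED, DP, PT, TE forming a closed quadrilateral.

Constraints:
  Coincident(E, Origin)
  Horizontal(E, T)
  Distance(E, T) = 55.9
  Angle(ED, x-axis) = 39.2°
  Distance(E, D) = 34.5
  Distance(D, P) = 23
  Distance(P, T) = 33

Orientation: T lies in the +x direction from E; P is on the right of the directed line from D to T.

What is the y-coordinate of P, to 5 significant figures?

-0.87487

Checks: |DP| = 23.00 ✓; |PT| = 33.00 ✓.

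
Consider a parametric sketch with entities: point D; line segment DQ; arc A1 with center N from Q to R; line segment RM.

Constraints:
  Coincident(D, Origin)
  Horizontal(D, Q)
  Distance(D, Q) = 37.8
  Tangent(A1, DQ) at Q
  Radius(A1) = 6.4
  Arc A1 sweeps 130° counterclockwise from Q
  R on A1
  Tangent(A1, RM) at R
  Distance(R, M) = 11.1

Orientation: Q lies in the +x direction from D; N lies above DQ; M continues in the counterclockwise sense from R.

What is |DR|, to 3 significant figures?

44.0

Tangency of A1 to DQ means the radius NQ is perpendicular to DQ, so N = Q + (0, 6.4) = (37.8, 6.40). On A1, Q sits at bearing -90° from N; a 130° counterclockwise sweep puts R at bearing 40°, so R = N + 6.4·(cos 40°, sin 40°) = (42.7, 10.5). Then |DR| = |R − D| = 44.0.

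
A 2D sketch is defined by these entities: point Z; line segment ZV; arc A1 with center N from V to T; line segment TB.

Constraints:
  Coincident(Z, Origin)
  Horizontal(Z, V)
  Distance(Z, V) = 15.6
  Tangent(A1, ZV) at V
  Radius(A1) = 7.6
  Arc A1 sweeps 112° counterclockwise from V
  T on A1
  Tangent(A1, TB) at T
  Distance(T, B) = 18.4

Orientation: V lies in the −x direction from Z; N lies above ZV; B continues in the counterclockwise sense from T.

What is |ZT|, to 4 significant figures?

13.50

Z is at the origin; Z and V share the same y with |ZV| = 15.6 and V on the −x side, so V = (-15.60, 0.000). Since A1 is tangent to ZV there, NV ⟂ ZV, so N = V + (0, 7.6) = (-15.60, 7.600). On A1, V sits at bearing -90° from N; a 112° counterclockwise sweep puts T at bearing 22°, so T = N + 7.6·(cos 22°, sin 22°) = (-8.553, 10.45). Then |ZT| = |T − Z| = 13.50.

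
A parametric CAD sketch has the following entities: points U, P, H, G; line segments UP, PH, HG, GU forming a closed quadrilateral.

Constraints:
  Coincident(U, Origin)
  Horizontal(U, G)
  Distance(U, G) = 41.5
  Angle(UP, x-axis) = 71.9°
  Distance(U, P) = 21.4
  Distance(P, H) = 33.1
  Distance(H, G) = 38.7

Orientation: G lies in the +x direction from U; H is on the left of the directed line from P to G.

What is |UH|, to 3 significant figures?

51.4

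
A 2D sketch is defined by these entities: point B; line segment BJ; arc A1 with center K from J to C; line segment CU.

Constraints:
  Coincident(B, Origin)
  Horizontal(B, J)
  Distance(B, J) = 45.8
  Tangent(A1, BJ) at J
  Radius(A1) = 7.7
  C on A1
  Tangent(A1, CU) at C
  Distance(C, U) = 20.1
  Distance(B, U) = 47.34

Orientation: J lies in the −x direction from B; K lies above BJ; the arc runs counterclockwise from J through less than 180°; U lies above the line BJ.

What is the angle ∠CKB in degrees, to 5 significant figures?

10.029°

B is at the origin; BJ is horizontal with |BJ| = 45.8 and J on the −x side, so J = (-45.800, 0.0000). A1 meets BJ tangentially, so KJ is at right angles to BJ, so K = J + (0, 7.7) = (-45.800, 7.7000). Since KC ⟂ CU (tangency), |KU| = √(7.7² + 20.1²) = 21.524 regardless of where C sits on A1. So U lies on both circle(B, 47.34) and circle(K, 21.524); the above-BJ intersection is U = (-38.271, 27.865). C is the foot of the tangent from U: C = (-38.100, 7.7653).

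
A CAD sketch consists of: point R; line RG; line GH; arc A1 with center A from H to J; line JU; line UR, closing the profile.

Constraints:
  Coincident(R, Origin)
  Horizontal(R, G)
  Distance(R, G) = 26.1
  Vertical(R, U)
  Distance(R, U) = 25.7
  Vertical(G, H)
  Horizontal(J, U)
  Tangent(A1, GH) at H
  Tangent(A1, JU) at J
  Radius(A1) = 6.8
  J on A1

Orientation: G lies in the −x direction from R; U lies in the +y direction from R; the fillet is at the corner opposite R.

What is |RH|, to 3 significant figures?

32.2

R is at the origin; RG is horizontal with |RG| = 26.1 and G on the −x side, so G = (-26.1, 0.00). RU is vertical with |RU| = 25.7 and U on the +y side, so U = (0.00, 25.7). The virtual corner opposite R is at (-26.1, 25.7). Tangency of A1 to GH means the radius AH is perpendicular to GH and the tangent condition forces AJ to be normal to JU, with radius 6.8, so the center A sits 6.8 in from both sides at A = (-19.3, 18.9). That places the tangent points at H = (-26.1, 18.9) on GH and J = (-19.3, 25.7) on JU. Then |RH| = |H − R| = 32.2.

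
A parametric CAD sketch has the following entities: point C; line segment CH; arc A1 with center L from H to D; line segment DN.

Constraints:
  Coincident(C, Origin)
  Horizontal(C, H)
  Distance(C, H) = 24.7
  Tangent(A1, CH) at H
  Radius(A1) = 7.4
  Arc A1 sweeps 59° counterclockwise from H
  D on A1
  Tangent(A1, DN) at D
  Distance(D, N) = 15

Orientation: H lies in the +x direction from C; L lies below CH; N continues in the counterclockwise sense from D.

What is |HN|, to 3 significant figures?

21.6

C is at the origin; CH is horizontal with |CH| = 24.7 and H on the +x side, so H = (24.7, 0.00). Since A1 is tangent to CH there, LH ⟂ CH, so L = H + (0, -7.4) = (24.7, -7.40). On A1, H sits at bearing 90° from L; a 59° counterclockwise sweep puts D at bearing 149°, so D = L + 7.4·(cos 149°, sin 149°) = (18.4, -3.59). Since A1 is tangent to DN there, LD ⟂ DN, so DN runs along (−sin 149°, cos 149°); with |DN| = 15.0, N = (10.6, -16.4). Then |HN| = |N − H| = 21.6.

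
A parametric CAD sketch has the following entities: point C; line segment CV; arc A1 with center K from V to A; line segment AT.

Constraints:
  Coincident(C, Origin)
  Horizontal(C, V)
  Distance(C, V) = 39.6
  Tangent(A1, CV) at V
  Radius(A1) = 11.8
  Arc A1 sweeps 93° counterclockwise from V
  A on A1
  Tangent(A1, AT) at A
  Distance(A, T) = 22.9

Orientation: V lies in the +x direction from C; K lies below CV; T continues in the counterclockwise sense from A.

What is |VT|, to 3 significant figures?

36.8

On A1, V sits at bearing 90° from K; a 93° counterclockwise sweep puts A at bearing 183°, so A = K + 11.8·(cos 183°, sin 183°) = (27.8, -12.4). The tangent condition forces KA to be normal to AT, so AT runs along (−sin 183°, cos 183°); with |AT| = 22.9, T = (29.0, -35.3). Then |VT| = |T − V| = 36.8.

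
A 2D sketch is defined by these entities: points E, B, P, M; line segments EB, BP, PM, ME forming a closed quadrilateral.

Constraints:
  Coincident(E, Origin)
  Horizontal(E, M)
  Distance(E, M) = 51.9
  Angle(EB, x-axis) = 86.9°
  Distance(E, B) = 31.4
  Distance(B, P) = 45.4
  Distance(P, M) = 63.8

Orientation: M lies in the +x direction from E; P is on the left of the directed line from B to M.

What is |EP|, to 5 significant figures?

71.149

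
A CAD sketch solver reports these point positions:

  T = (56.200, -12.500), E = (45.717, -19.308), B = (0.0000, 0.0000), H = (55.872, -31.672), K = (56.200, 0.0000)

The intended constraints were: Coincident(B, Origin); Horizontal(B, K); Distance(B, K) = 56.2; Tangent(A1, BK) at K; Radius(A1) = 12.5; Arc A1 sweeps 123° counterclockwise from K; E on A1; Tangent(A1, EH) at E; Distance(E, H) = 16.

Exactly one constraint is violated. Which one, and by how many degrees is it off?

Tangent(A1, EH) at E — off by 6.40°.

B = (0.00, 0.00) ✓; B.y = 0.00, K.y = 0.00 ✓; |BK| = 56.20 ✓; ∠(TK, KB) = 90.00° ✓; |TK| = 12.50 ✓; bearing(T→E) − bearing(T→K) = 123.0° ✓; |TE| = 12.50 ✓; ∠(TE, EH) = 83.60° ✗; |EH| = 16.00 ✓.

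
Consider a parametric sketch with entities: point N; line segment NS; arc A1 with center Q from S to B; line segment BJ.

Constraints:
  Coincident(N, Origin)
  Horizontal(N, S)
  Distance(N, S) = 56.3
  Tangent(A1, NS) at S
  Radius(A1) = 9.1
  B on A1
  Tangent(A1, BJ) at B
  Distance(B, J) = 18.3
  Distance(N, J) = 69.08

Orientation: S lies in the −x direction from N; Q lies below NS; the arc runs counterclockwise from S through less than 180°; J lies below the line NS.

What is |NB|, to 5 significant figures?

66.127

Checks: |QB| = 9.100 ✓; ∠(QB, BJ) = 90.00° ✓; |BJ| = 18.30 ✓; |NJ| = 69.08 ✓.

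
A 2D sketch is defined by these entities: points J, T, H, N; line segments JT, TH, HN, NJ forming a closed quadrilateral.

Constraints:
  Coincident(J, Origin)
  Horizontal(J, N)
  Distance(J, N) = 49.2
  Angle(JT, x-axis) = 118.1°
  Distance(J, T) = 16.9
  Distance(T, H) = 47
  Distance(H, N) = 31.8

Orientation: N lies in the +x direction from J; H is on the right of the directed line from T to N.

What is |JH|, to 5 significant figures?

30.970

J is at the origin; JN is horizontal with |JN| = 49.2 and N in +x, so N = (49.2, 0). JT runs at 118.1° with |JT| = 16.9, so T = (-7.9601, 14.908). H is determined by |TH| = 47.0 and |HN| = 31.8 together: it lies at the intersection of circle(T, 47.0) and circle(N, 31.8). With |TN| = 59.072, the foot of the radical line on TN is 39.674 from T and the perpendicular offset is √(47.0² − 39.674²) = 25.198. Taking the right-of-TN solution: H = (24.071, -19.487).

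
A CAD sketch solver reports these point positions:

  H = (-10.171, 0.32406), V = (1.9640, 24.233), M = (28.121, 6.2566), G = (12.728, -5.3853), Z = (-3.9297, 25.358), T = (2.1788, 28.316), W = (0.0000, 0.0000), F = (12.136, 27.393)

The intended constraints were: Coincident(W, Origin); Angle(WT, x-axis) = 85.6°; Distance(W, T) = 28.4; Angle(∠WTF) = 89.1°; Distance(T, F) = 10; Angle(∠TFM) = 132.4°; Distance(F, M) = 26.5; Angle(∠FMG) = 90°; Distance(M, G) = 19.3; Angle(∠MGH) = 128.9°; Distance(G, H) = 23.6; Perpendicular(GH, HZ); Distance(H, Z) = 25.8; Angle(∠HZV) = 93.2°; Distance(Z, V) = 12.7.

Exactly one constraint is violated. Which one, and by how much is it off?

Distance(Z, V) = 12.7 — off by 6.70.

W = (0.00, 0.00) ✓; WT at 85.60° ✓; |WT| = 28.40 ✓; ∠WTF = 89.10° ✓; |TF| = 10.00 ✓; ∠TFM = 132.4° ✓; |FM| = 26.50 ✓; ∠FMG = 90.00° ✓; |MG| = 19.30 ✓; ∠MGH = 128.9° ✓; |GH| = 23.60 ✓; ∠(GH, HZ) = 90.00° ✓; |HZ| = 25.80 ✓; ∠HZV = 93.19° ✓; |ZV| = 6.000 ✗.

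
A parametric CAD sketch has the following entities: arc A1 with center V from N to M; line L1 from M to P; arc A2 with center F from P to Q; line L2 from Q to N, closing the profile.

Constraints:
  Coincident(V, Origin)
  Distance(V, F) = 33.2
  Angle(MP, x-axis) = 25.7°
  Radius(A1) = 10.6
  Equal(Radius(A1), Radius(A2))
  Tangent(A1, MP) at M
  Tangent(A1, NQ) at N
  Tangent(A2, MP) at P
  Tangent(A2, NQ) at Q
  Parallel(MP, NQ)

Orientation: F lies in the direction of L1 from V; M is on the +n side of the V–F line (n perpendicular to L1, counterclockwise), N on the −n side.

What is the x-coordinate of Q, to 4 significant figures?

34.51

Tangency of A1 to both parallel lines with radius 10.6 puts M and N at V ± 10.6·n: M = (-4.597, 9.551), N = (4.597, -9.551). Equal radii place P and Q the same way about F: P = F + 10.6·n = (25.32, 23.95), Q = F − 10.6·n = (34.51, 4.846). So Q.x = 34.51.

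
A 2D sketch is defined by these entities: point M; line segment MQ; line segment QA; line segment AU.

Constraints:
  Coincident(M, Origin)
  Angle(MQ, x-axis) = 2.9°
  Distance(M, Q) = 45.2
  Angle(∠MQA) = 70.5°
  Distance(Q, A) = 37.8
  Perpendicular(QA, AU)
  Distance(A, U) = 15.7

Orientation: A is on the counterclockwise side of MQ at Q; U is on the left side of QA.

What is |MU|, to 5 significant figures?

35.211

∠MQA = 70.5°, so QA runs at 2.9° + (180° − 70.5°) = 112.40° from the x-axis; with |QA| = 37.8, A = Q + 37.8·(cos 112.40°, sin 112.40°) = (30.738, 37.235). QA ⟂ AU; with |AU| = 15.7 on the left of QA, U = A + 15.7·(-0.92455, -0.38107) = (16.222, 31.252). Then |MU| = |U − M| = 35.211.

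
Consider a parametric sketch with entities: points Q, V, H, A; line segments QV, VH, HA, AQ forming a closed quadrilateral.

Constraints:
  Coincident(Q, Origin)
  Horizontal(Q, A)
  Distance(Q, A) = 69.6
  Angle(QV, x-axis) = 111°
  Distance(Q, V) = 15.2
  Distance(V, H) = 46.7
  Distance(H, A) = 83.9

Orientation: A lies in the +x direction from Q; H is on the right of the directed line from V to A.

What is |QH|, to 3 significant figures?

33.4

Checks: Q.y = 0.00, A.y = 0.00 ✓; |VH| = 46.70 ✓; |HA| = 83.90 ✓.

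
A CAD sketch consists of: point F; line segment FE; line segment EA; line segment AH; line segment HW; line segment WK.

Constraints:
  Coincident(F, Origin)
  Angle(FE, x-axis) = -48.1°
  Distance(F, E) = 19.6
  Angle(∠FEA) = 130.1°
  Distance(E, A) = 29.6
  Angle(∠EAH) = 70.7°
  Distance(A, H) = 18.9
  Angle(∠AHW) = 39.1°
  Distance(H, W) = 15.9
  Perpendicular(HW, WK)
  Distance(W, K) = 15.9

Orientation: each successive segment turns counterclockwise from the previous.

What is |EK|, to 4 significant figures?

33.02

F is at the origin; FE runs at -48.1° with length 19.6, so E = (13.09, -14.59). ∠FEA = 130.1° gives EA at 1.800° from the x-axis; with |EA| = 29.6, A = (42.67, -13.66). ∠EAH = 70.7° gives AH at 111.1° from the x-axis; with |AH| = 18.9, H = (35.87, 3.974). ∠AHW = 39.1° gives HW at -108.0° from the x-axis; with |HW| = 15.9, W = (30.96, -11.15). HW is perpendicular to WK, so WK runs at -18.00°; with |WK| = 15.9, K = (46.08, -16.06). Then |EK| = |K − E| = 33.02.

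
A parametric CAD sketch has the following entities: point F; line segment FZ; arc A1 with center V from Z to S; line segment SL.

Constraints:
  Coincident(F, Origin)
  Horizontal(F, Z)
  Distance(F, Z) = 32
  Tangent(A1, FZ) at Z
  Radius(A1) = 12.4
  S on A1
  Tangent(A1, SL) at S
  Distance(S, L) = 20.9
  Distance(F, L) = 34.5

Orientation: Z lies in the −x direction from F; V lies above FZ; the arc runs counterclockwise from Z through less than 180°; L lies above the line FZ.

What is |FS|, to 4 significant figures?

22.24

Checks: |VS| = 12.40 ✓; ∠(VS, SL) = 90.00° ✓; |SL| = 20.90 ✓; |FL| = 34.50 ✓.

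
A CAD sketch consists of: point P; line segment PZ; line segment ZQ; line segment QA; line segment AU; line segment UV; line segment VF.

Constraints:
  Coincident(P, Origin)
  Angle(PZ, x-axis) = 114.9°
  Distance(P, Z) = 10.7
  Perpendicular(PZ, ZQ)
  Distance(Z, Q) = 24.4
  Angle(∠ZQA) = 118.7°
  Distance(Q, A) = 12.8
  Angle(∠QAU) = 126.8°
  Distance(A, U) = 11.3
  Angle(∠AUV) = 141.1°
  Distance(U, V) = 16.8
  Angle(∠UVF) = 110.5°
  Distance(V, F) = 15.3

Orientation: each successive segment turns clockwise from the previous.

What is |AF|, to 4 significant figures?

31.79

P is at the origin; PZ runs at 114.9° with length 10.7, so Z = (-4.505, 9.705). The perpendicularity gives ZQ at right angles to PZ, so ZQ runs at 24.90°; with |ZQ| = 24.4, Q = (17.63, 19.98). ∠ZQA = 118.7° gives QA at -36.40° from the x-axis; with |QA| = 12.8, A = (27.93, 12.38). ∠QAU = 126.8° gives AU at -89.60° from the x-axis; with |AU| = 11.3, U = (28.01, 1.083). ∠AUV = 141.1° gives UV at -128.5° from the x-axis; with |UV| = 16.8, V = (17.55, -12.06). ∠UVF = 110.5° gives VF at 162.0° from the x-axis; with |VF| = 15.3, F = (2.999, -7.337). Then |AF| = |F − A| = 31.79.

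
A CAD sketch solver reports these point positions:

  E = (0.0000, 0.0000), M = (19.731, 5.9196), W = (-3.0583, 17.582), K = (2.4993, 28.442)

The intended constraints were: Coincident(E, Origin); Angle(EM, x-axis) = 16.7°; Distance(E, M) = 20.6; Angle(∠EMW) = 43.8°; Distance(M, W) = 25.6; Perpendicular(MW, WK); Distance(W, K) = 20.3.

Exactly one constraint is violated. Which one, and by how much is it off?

Distance(W, K) = 20.3 — off by 8.10.

E = (0.00, 0.00) ✓; EM at 16.70° ✓; |EM| = 20.60 ✓; ∠EMW = 43.80° ✓; |MW| = 25.60 ✓; ∠(MW, WK) = 90.00° ✓; |WK| = 12.20 ✗.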